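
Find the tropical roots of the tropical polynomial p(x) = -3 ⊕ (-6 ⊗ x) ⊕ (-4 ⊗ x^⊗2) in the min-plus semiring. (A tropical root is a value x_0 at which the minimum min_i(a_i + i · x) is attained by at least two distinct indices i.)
Roots: {-2, 3}

Each tropical root is a break point of the lower envelope of the lines y = a_i + i · x (there are 3 lines, with slopes 0, 1, ..., 2). Only the lines that attain the minimum somewhere contribute to roots; other lines are dominated. Here the surviving (envelope) indices are i = 2, i = 1, i = 0.
Intersections between consecutive envelope lines give the roots: for adjacent envelope indices i < j the intersection is x = (a_i − a_j) / (j − i). Reading off the sorted break points: {-2, 3}.
Verification: at each break x_0, at least two indices attain the minimum of min_i(a_i + i · x_0).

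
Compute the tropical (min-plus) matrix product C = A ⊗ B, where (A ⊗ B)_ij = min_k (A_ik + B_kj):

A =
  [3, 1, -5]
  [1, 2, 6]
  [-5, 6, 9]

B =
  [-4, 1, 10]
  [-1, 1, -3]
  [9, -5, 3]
A ⊗ B =
  [-1, -10, -2]
  [-3, 1, -1]
  [-9, -4, 3]

Apply the min-plus product entry-by-entry:
  C[0][0] = min over k of (A[0][0] + B[0][0] = 3 + -4 = -1, A[0][1] + B[1][0] = 1 + -1 = 0, A[0][2] + B[2][0] = -5 + 9 = 4) = -1 (attained at k = 0)
  C[0][1] = min over k of (A[0][0] + B[0][1] = 3 + 1 = 4, A[0][1] + B[1][1] = 1 + 1 = 2, A[0][2] + B[2][1] = -5 + -5 = -10) = -10 (attained at k = 2)
  C[0][2] = min over k of (A[0][0] + B[0][2] = 3 + 10 = 13, A[0][1] + B[1][2] = 1 + -3 = -2, A[0][2] + B[2][2] = -5 + 3 = -2) = -2 (attained at k = 1)
  C[1][0] = min over k of (A[1][0] + B[0][0] = 1 + -4 = -3, A[1][1] + B[1][0] = 2 + -1 = 1, A[1][2] + B[2][0] = 6 + 9 = 15) = -3 (attained at k = 0)
  C[1][1] = min over k of (A[1][0] + B[0][1] = 1 + 1 = 2, A[1][1] + B[1][1] = 2 + 1 = 3, A[1][2] + B[2][1] = 6 + -5 = 1) = 1 (attained at k = 2)
  C[1][2] = min over k of (A[1][0] + B[0][2] = 1 + 10 = 11, A[1][1] + B[1][2] = 2 + -3 = -1, A[1][2] + B[2][2] = 6 + 3 = 9) = -1 (attained at k = 1)
  C[2][0] = min over k of (A[2][0] + B[0][0] = -5 + -4 = -9, A[2][1] + B[1][0] = 6 + -1 = 5, A[2][2] + B[2][0] = 9 + 9 = 18) = -9 (attained at k = 0)
  C[2][1] = min over k of (A[2][0] + B[0][1] = -5 + 1 = -4, A[2][1] + B[1][1] = 6 + 1 = 7, A[2][2] + B[2][1] = 9 + -5 = 4) = -4 (attained at k = 0)
  C[2][2] = min over k of (A[2][0] + B[0][2] = -5 + 10 = 5, A[2][1] + B[1][2] = 6 + -3 = 3, A[2][2] + B[2][2] = 9 + 3 = 12) = 3 (attained at k = 1)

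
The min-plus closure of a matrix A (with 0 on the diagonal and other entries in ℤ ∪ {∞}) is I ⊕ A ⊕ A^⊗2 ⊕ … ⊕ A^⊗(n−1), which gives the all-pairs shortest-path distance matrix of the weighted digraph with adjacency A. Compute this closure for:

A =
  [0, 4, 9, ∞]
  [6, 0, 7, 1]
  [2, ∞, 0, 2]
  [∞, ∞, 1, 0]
Closure =
  [0, 4, 6, 5]
  [4, 0, 2, 1]
  [2, 6, 0, 2]
  [3, 7, 1, 0]

This is the Floyd-Warshall all-pairs shortest-path computation. For each intermediate vertex k = 0, 1, …, 3, update dist[i][j] ← min(dist[i][j], dist[i][k] + dist[k][j]). The final matrix gives, for each (i, j), the minimum total weight of any directed path from i to j (possibly empty when i = j).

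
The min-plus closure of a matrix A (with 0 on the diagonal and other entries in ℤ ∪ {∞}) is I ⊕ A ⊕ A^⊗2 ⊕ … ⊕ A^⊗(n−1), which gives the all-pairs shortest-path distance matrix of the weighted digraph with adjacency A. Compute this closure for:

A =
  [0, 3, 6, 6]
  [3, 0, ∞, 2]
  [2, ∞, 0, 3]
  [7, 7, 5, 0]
Closure =
  [0, 3, 6, 5]
  [3, 0, 7, 2]
  [2, 5, 0, 3]
  [7, 7, 5, 0]

This is the Floyd-Warshall all-pairs shortest-path computation. For each intermediate vertex k = 0, 1, …, 3, update dist[i][j] ← min(dist[i][j], dist[i][k] + dist[k][j]). The final matrix gives, for each (i, j), the minimum total weight of any directed path from i to j (possibly empty when i = j).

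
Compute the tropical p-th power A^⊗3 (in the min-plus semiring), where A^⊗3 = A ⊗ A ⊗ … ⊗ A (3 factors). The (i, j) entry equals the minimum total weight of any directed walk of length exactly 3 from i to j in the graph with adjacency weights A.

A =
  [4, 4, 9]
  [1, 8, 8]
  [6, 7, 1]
A^⊗3 =
  [9, 9, 11]
  [6, 9, 10]
  [8, 9, 3]

Each entry (A^⊗3)_ij equals the minimum over all length-3 walks i = v_0 → v_1 → … → v_3 = j of Σ_t A[v_t][v_{t+1}]. For example, for (i, j) = (0, 2) we minimise over 9 possible intermediate vertex sequences; the minimum is 11, attained along the walk 0 → 2 → 2 → 2.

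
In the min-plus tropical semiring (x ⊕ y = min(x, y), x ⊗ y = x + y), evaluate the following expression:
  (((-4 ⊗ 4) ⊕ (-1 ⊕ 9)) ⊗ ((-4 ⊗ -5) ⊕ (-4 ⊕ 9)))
(((-4 ⊗ 4) ⊕ (-1 ⊕ 9)) ⊗ ((-4 ⊗ -5) ⊕ (-4 ⊕ 9))) = -10

Expand innermost to outermost. Recall ⊕ takes the minimum of its arguments and ⊗ takes their sum. Working out the expression (((-4 ⊗ 4) ⊕ (-1 ⊕ 9)) ⊗ ((-4 ⊗ -5) ⊕ (-4 ⊕ 9))) gives -10.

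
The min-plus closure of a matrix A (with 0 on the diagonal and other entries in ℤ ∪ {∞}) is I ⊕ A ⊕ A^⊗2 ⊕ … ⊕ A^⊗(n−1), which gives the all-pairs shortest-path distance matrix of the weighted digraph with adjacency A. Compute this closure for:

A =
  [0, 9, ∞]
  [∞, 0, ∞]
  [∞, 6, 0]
Closure =
  [0, 9, ∞]
  [∞, 0, ∞]
  [∞, 6, 0]

This is the Floyd-Warshall all-pairs shortest-path computation. For each intermediate vertex k = 0, 1, …, 2, update dist[i][j] ← min(dist[i][j], dist[i][k] + dist[k][j]). The final matrix gives, for each (i, j), the minimum total weight of any directed path from i to j (possibly empty when i = j).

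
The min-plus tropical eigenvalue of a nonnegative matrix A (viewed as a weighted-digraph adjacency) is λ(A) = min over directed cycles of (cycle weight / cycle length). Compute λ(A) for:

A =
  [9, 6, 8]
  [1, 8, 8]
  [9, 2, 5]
λ(A) = 7/2

Enumerate directed cycles and compute their means (weight / length). Sample:
  cycle 0 → 0: weight = 9, length = 1, mean = 9/1 ≈ 9.000
  cycle 1 → 1: weight = 8, length = 1, mean = 8/1 ≈ 8.000
  cycle 2 → 2: weight = 5, length = 1, mean = 5/1 ≈ 5.000
  cycle 0 → 1 → 0: weight = 7, length = 2, mean = 7/2 ≈ 3.500
  cycle 0 → 2 → 0: weight = 17, length = 2, mean = 17/2 ≈ 8.500
  cycle 1 → 0 → 1: weight = 7, length = 2, mean = 7/2 ≈ 3.500
Minimum mean = 3.500, attained e.g. along the cycle 0 → 1 → 0 with weight 7 and length 2. So λ(A) = 7/2 = 7/2.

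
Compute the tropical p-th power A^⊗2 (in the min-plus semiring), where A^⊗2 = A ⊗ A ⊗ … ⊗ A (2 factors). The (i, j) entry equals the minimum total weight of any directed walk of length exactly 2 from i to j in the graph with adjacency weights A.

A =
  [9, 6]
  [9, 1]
A^⊗2 =
  [15, 7]
  [10, 2]

Each entry (A^⊗2)_ij equals the minimum over all length-2 walks i = v_0 → v_1 → … → v_2 = j of Σ_t A[v_t][v_{t+1}]. For example, for (i, j) = (0, 1) we minimise over 2 possible intermediate vertex sequences; the minimum is 7, attained along the walk 0 → 1 → 1.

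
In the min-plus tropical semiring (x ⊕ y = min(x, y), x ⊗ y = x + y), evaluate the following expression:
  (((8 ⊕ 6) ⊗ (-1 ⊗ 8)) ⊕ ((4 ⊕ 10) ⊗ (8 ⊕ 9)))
(((8 ⊕ 6) ⊗ (-1 ⊗ 8)) ⊕ ((4 ⊕ 10) ⊗ (8 ⊕ 9))) = 12

Expand innermost to outermost. Recall ⊕ takes the minimum of its arguments and ⊗ takes their sum. Working out the expression (((8 ⊕ 6) ⊗ (-1 ⊗ 8)) ⊕ ((4 ⊕ 10) ⊗ (8 ⊕ 9))) gives 12.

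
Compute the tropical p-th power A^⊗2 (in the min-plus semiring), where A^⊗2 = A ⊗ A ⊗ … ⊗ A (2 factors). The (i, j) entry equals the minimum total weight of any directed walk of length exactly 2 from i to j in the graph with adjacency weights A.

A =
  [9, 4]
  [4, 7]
A^⊗2 =
  [8, 11]
  [11, 8]

Each entry (A^⊗2)_ij equals the minimum over all length-2 walks i = v_0 → v_1 → … → v_2 = j of Σ_t A[v_t][v_{t+1}]. For example, for (i, j) = (0, 1) we minimise over 2 possible intermediate vertex sequences; the minimum is 11, attained along the walk 0 → 1 → 1.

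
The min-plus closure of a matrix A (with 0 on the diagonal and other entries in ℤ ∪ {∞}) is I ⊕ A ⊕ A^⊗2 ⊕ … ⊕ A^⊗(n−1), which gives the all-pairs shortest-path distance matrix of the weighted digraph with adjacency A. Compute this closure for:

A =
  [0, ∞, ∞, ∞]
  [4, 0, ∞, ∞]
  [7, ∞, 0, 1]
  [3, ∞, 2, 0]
Closure =
  [0, ∞, ∞, ∞]
  [4, 0, ∞, ∞]
  [4, ∞, 0, 1]
  [3, ∞, 2, 0]

This is the Floyd-Warshall all-pairs shortest-path computation. For each intermediate vertex k = 0, 1, …, 3, update dist[i][j] ← min(dist[i][j], dist[i][k] + dist[k][j]). The final matrix gives, for each (i, j), the minimum total weight of any directed path from i to j (possibly empty when i = j).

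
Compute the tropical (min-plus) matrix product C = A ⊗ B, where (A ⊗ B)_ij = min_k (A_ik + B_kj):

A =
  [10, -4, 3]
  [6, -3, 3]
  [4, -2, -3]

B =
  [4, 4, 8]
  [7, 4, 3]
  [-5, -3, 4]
A ⊗ B =
  [-2, 0, -1]
  [-2, 0, 0]
  [-8, -6, 1]

Apply the min-plus product entry-by-entry:
  C[0][0] = min over k of (A[0][0] + B[0][0] = 10 + 4 = 14, A[0][1] + B[1][0] = -4 + 7 = 3, A[0][2] + B[2][0] = 3 + -5 = -2) = -2 (attained at k = 2)
  C[0][1] = min over k of (A[0][0] + B[0][1] = 10 + 4 = 14, A[0][1] + B[1][1] = -4 + 4 = 0, A[0][2] + B[2][1] = 3 + -3 = 0) = 0 (attained at k = 1)
  C[0][2] = min over k of (A[0][0] + B[0][2] = 10 + 8 = 18, A[0][1] + B[1][2] = -4 + 3 = -1, A[0][2] + B[2][2] = 3 + 4 = 7) = -1 (attained at k = 1)
  C[1][0] = min over k of (A[1][0] + B[0][0] = 6 + 4 = 10, A[1][1] + B[1][0] = -3 + 7 = 4, A[1][2] + B[2][0] = 3 + -5 = -2) = -2 (attained at k = 2)
  C[1][1] = min over k of (A[1][0] + B[0][1] = 6 + 4 = 10, A[1][1] + B[1][1] = -3 + 4 = 1, A[1][2] + B[2][1] = 3 + -3 = 0) = 0 (attained at k = 2)
  C[1][2] = min over k of (A[1][0] + B[0][2] = 6 + 8 = 14, A[1][1] + B[1][2] = -3 + 3 = 0, A[1][2] + B[2][2] = 3 + 4 = 7) = 0 (attained at k = 1)
  C[2][0] = min over k of (A[2][0] + B[0][0] = 4 + 4 = 8, A[2][1] + B[1][0] = -2 + 7 = 5, A[2][2] + B[2][0] = -3 + -5 = -8) = -8 (attained at k = 2)
  C[2][1] = min over k of (A[2][0] + B[0][1] = 4 + 4 = 8, A[2][1] + B[1][1] = -2 + 4 = 2, A[2][2] + B[2][1] = -3 + -3 = -6) = -6 (attained at k = 2)
  C[2][2] = min over k of (A[2][0] + B[0][2] = 4 + 8 = 12, A[2][1] + B[1][2] = -2 + 3 = 1, A[2][2] + B[2][2] = -3 + 4 = 1) = 1 (attained at k = 1)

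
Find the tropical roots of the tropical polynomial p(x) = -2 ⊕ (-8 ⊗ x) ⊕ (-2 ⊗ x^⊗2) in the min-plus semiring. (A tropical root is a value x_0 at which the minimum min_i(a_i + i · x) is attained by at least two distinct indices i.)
Roots: {-6, 6}

Each tropical root is a break point of the lower envelope of the lines y = a_i + i · x (there are 3 lines, with slopes 0, 1, ..., 2). Only the lines that attain the minimum somewhere contribute to roots; other lines are dominated. Here the surviving (envelope) indices are i = 2, i = 1, i = 0.
Intersections between consecutive envelope lines give the roots: for adjacent envelope indices i < j the intersection is x = (a_i − a_j) / (j − i). Reading off the sorted break points: {-6, 6}.
Verification: at each break x_0, at least two indices attain the minimum of min_i(a_i + i · x_0).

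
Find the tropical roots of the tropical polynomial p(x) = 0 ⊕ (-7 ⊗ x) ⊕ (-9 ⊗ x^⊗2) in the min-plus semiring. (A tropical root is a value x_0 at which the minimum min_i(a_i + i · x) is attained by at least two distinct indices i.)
Roots: {2, 7}

Each tropical root is a break point of the lower envelope of the lines y = a_i + i · x (there are 3 lines, with slopes 0, 1, ..., 2). Only the lines that attain the minimum somewhere contribute to roots; other lines are dominated. Here the surviving (envelope) indices are i = 2, i = 1, i = 0.
Intersections between consecutive envelope lines give the roots: for adjacent envelope indices i < j the intersection is x = (a_i − a_j) / (j − i). Reading off the sorted break points: {2, 7}.
Verification: at each break x_0, at least two indices attain the minimum of min_i(a_i + i · x_0).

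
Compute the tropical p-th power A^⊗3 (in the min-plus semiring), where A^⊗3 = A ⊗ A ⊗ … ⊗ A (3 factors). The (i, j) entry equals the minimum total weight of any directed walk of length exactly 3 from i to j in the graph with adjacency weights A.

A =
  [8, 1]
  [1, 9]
A^⊗3 =
  [10, 3]
  [3, 10]

Each entry (A^⊗3)_ij equals the minimum over all length-3 walks i = v_0 → v_1 → … → v_3 = j of Σ_t A[v_t][v_{t+1}]. For example, for (i, j) = (0, 1) we minimise over 4 possible intermediate vertex sequences; the minimum is 3, attained along the walk 0 → 1 → 0 → 1.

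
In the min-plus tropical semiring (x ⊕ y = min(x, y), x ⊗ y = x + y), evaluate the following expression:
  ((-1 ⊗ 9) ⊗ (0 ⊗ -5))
((-1 ⊗ 9) ⊗ (0 ⊗ -5)) = 3

Expand innermost to outermost. Recall ⊕ takes the minimum of its arguments and ⊗ takes their sum. Working out the expression ((-1 ⊗ 9) ⊗ (0 ⊗ -5)) gives 3.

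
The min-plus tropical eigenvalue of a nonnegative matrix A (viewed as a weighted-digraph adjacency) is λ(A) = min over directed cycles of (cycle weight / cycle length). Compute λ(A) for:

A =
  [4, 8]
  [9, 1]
λ(A) = 1

Enumerate directed cycles and compute their means (weight / length). Sample:
  cycle 0 → 0: weight = 4, length = 1, mean = 4/1 ≈ 4.000
  cycle 1 → 1: weight = 1, length = 1, mean = 1/1 ≈ 1.000
  cycle 0 → 1 → 0: weight = 17, length = 2, mean = 17/2 ≈ 8.500
  cycle 1 → 0 → 1: weight = 17, length = 2, mean = 17/2 ≈ 8.500
Minimum mean = 1.000, attained e.g. along the cycle 1 → 1 with weight 1 and length 1. So λ(A) = 1/1 = 1.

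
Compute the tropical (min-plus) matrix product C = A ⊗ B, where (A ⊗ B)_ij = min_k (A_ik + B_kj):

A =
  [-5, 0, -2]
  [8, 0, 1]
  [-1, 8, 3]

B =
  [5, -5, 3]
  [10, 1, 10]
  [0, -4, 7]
A ⊗ B =
  [-2, -10, -2]
  [1, -3, 8]
  [3, -6, 2]

Apply the min-plus product entry-by-entry:
  C[0][0] = min over k of (A[0][0] + B[0][0] = -5 + 5 = 0, A[0][1] + B[1][0] = 0 + 10 = 10, A[0][2] + B[2][0] = -2 + 0 = -2) = -2 (attained at k = 2)
  C[0][1] = min over k of (A[0][0] + B[0][1] = -5 + -5 = -10, A[0][1] + B[1][1] = 0 + 1 = 1, A[0][2] + B[2][1] = -2 + -4 = -6) = -10 (attained at k = 0)
  C[0][2] = min over k of (A[0][0] + B[0][2] = -5 + 3 = -2, A[0][1] + B[1][2] = 0 + 10 = 10, A[0][2] + B[2][2] = -2 + 7 = 5) = -2 (attained at k = 0)
  C[1][0] = min over k of (A[1][0] + B[0][0] = 8 + 5 = 13, A[1][1] + B[1][0] = 0 + 10 = 10, A[1][2] + B[2][0] = 1 + 0 = 1) = 1 (attained at k = 2)
  C[1][1] = min over k of (A[1][0] + B[0][1] = 8 + -5 = 3, A[1][1] + B[1][1] = 0 + 1 = 1, A[1][2] + B[2][1] = 1 + -4 = -3) = -3 (attained at k = 2)
  C[1][2] = min over k of (A[1][0] + B[0][2] = 8 + 3 = 11, A[1][1] + B[1][2] = 0 + 10 = 10, A[1][2] + B[2][2] = 1 + 7 = 8) = 8 (attained at k = 2)
  C[2][0] = min over k of (A[2][0] + B[0][0] = -1 + 5 = 4, A[2][1] + B[1][0] = 8 + 10 = 18, A[2][2] + B[2][0] = 3 + 0 = 3) = 3 (attained at k = 2)
  C[2][1] = min over k of (A[2][0] + B[0][1] = -1 + -5 = -6, A[2][1] + B[1][1] = 8 + 1 = 9, A[2][2] + B[2][1] = 3 + -4 = -1) = -6 (attained at k = 0)
  C[2][2] = min over k of (A[2][0] + B[0][2] = -1 + 3 = 2, A[2][1] + B[1][2] = 8 + 10 = 18, A[2][2] + B[2][2] = 3 + 7 = 10) = 2 (attained at k = 0)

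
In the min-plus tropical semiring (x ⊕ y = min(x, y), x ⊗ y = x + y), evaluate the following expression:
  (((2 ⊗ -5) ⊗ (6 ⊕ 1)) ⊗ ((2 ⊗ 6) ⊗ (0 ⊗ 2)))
(((2 ⊗ -5) ⊗ (6 ⊕ 1)) ⊗ ((2 ⊗ 6) ⊗ (0 ⊗ 2))) = 8

Expand innermost to outermost. Recall ⊕ takes the minimum of its arguments and ⊗ takes their sum. Working out the expression (((2 ⊗ -5) ⊗ (6 ⊕ 1)) ⊗ ((2 ⊗ 6) ⊗ (0 ⊗ 2))) gives 8.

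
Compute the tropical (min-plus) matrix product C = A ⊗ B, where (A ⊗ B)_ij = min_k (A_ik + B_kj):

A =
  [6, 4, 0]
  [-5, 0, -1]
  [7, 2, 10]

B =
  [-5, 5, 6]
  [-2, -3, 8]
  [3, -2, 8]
A ⊗ B =
  [1, -2, 8]
  [-10, -3, 1]
  [0, -1, 10]

Apply the min-plus product entry-by-entry:
  C[0][0] = min over k of (A[0][0] + B[0][0] = 6 + -5 = 1, A[0][1] + B[1][0] = 4 + -2 = 2, A[0][2] + B[2][0] = 0 + 3 = 3) = 1 (attained at k = 0)
  C[0][1] = min over k of (A[0][0] + B[0][1] = 6 + 5 = 11, A[0][1] + B[1][1] = 4 + -3 = 1, A[0][2] + B[2][1] = 0 + -2 = -2) = -2 (attained at k = 2)
  C[0][2] = min over k of (A[0][0] + B[0][2] = 6 + 6 = 12, A[0][1] + B[1][2] = 4 + 8 = 12, A[0][2] + B[2][2] = 0 + 8 = 8) = 8 (attained at k = 2)
  C[1][0] = min over k of (A[1][0] + B[0][0] = -5 + -5 = -10, A[1][1] + B[1][0] = 0 + -2 = -2, A[1][2] + B[2][0] = -1 + 3 = 2) = -10 (attained at k = 0)
  C[1][1] = min over k of (A[1][0] + B[0][1] = -5 + 5 = 0, A[1][1] + B[1][1] = 0 + -3 = -3, A[1][2] + B[2][1] = -1 + -2 = -3) = -3 (attained at k = 1)
  C[1][2] = min over k of (A[1][0] + B[0][2] = -5 + 6 = 1, A[1][1] + B[1][2] = 0 + 8 = 8, A[1][2] + B[2][2] = -1 + 8 = 7) = 1 (attained at k = 0)
  C[2][0] = min over k of (A[2][0] + B[0][0] = 7 + -5 = 2, A[2][1] + B[1][0] = 2 + -2 = 0, A[2][2] + B[2][0] = 10 + 3 = 13) = 0 (attained at k = 1)
  C[2][1] = min over k of (A[2][0] + B[0][1] = 7 + 5 = 12, A[2][1] + B[1][1] = 2 + -3 = -1, A[2][2] + B[2][1] = 10 + -2 = 8) = -1 (attained at k = 1)
  C[2][2] = min over k of (A[2][0] + B[0][2] = 7 + 6 = 13, A[2][1] + B[1][2] = 2 + 8 = 10, A[2][2] + B[2][2] = 10 + 8 = 18) = 10 (attained at k = 1)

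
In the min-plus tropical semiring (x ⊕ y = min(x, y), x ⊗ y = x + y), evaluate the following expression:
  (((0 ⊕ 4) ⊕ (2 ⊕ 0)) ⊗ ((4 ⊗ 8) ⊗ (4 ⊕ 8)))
(((0 ⊕ 4) ⊕ (2 ⊕ 0)) ⊗ ((4 ⊗ 8) ⊗ (4 ⊕ 8))) = 16

Expand innermost to outermost. Recall ⊕ takes the minimum of its arguments and ⊗ takes their sum. Working out the expression (((0 ⊕ 4) ⊕ (2 ⊕ 0)) ⊗ ((4 ⊗ 8) ⊗ (4 ⊕ 8))) gives 16.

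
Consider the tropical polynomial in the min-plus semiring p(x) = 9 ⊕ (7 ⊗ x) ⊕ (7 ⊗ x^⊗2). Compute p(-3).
p(-3) = 1

A tropical monomial a ⊗ x^⊗i evaluates to a + i · x. Evaluating each term at x = -3:
  Term 0 contributes 9 + 0 · -3 = 9
  Term 1 contributes 7 + 1 · -3 = 4
  Term 2 contributes 7 + 2 · -3 = 1
p(-3) = ⊕ of these = min[9, 4, 1] = 1.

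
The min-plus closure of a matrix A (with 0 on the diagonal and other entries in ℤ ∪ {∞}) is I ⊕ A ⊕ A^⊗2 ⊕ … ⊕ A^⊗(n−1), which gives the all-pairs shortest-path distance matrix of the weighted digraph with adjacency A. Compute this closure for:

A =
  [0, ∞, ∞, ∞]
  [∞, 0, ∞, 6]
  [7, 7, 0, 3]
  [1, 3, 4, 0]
Closure =
  [0, ∞, ∞, ∞]
  [7, 0, 10, 6]
  [4, 6, 0, 3]
  [1, 3, 4, 0]

This is the Floyd-Warshall all-pairs shortest-path computation. For each intermediate vertex k = 0, 1, …, 3, update dist[i][j] ← min(dist[i][j], dist[i][k] + dist[k][j]). The final matrix gives, for each (i, j), the minimum total weight of any directed path from i to j (possibly empty when i = j).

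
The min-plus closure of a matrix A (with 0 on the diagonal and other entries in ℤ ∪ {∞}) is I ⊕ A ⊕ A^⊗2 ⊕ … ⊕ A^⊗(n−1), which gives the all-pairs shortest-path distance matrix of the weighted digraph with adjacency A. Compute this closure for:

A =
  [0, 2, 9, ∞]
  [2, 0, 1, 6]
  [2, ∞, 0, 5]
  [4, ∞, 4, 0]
Closure =
  [0, 2, 3, 8]
  [2, 0, 1, 6]
  [2, 4, 0, 5]
  [4, 6, 4, 0]

This is the Floyd-Warshall all-pairs shortest-path computation. For each intermediate vertex k = 0, 1, …, 3, update dist[i][j] ← min(dist[i][j], dist[i][k] + dist[k][j]). The final matrix gives, for each (i, j), the minimum total weight of any directed path from i to j (possibly empty when i = j).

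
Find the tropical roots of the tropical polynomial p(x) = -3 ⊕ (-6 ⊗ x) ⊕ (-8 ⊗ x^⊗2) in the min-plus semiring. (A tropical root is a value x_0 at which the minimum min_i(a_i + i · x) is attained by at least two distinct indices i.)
Roots: {2, 3}

Each tropical root is a break point of the lower envelope of the lines y = a_i + i · x (there are 3 lines, with slopes 0, 1, ..., 2). Only the lines that attain the minimum somewhere contribute to roots; other lines are dominated. Here the surviving (envelope) indices are i = 2, i = 1, i = 0.
Intersections between consecutive envelope lines give the roots: for adjacent envelope indices i < j the intersection is x = (a_i − a_j) / (j − i). Reading off the sorted break points: {2, 3}.
Verification: at each break x_0, at least two indices attain the minimum of min_i(a_i + i · x_0).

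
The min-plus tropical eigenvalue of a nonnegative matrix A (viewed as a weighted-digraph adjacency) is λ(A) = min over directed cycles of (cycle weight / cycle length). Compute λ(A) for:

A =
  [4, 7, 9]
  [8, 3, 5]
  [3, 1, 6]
λ(A) = 3

Enumerate directed cycles and compute their means (weight / length). Sample:
  cycle 0 → 0: weight = 4, length = 1, mean = 4/1 ≈ 4.000
  cycle 1 → 1: weight = 3, length = 1, mean = 3/1 ≈ 3.000
  cycle 2 → 2: weight = 6, length = 1, mean = 6/1 ≈ 6.000
  cycle 0 → 1 → 0: weight = 15, length = 2, mean = 15/2 ≈ 7.500
  cycle 0 → 2 → 0: weight = 12, length = 2, mean = 12/2 ≈ 6.000
  cycle 1 → 0 → 1: weight = 15, length = 2, mean = 15/2 ≈ 7.500
Minimum mean = 3.000, attained e.g. along the cycle 1 → 1 with weight 3 and length 1. So λ(A) = 3/1 = 3.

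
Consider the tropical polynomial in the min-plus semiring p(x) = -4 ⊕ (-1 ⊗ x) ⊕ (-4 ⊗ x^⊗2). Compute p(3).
p(3) = -4

A tropical monomial a ⊗ x^⊗i evaluates to a + i · x. Evaluating each term at x = 3:
  Term 0 contributes -4 + 0 · 3 = -4
  Term 1 contributes -1 + 1 · 3 = 2
  Term 2 contributes -4 + 2 · 3 = 2
p(3) = ⊕ of these = min[-4, 2, 2] = -4.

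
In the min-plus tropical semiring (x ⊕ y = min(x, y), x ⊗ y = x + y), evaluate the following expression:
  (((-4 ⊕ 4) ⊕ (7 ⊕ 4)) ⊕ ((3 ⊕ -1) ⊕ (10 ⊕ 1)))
(((-4 ⊕ 4) ⊕ (7 ⊕ 4)) ⊕ ((3 ⊕ -1) ⊕ (10 ⊕ 1))) = -4

Expand innermost to outermost. Recall ⊕ takes the minimum of its arguments and ⊗ takes their sum. Working out the expression (((-4 ⊕ 4) ⊕ (7 ⊕ 4)) ⊕ ((3 ⊕ -1) ⊕ (10 ⊕ 1))) gives -4.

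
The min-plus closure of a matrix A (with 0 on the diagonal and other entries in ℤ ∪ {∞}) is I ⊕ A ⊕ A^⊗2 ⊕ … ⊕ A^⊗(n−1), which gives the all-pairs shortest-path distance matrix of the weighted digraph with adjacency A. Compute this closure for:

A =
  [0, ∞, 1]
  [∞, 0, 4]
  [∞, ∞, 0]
Closure =
  [0, ∞, 1]
  [∞, 0, 4]
  [∞, ∞, 0]

This is the Floyd-Warshall all-pairs shortest-path computation. For each intermediate vertex k = 0, 1, …, 2, update dist[i][j] ← min(dist[i][j], dist[i][k] + dist[k][j]). The final matrix gives, for each (i, j), the minimum total weight of any directed path from i to j (possibly empty when i = j).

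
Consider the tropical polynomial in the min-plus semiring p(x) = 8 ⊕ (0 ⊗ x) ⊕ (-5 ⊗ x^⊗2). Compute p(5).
p(5) = 5

A tropical monomial a ⊗ x^⊗i evaluates to a + i · x. Evaluating each term at x = 5:
  Term 0 contributes 8 + 0 · 5 = 8
  Term 1 contributes 0 + 1 · 5 = 5
  Term 2 contributes -5 + 2 · 5 = 5
p(5) = ⊕ of these = min[8, 5, 5] = 5.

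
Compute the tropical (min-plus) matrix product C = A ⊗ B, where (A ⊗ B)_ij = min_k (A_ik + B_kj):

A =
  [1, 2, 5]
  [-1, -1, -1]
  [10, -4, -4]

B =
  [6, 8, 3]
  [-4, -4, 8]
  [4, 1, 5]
A ⊗ B =
  [-2, -2, 4]
  [-5, -5, 2]
  [-8, -8, 1]

Apply the min-plus product entry-by-entry:
  C[0][0] = min over k of (A[0][0] + B[0][0] = 1 + 6 = 7, A[0][1] + B[1][0] = 2 + -4 = -2, A[0][2] + B[2][0] = 5 + 4 = 9) = -2 (attained at k = 1)
  C[0][1] = min over k of (A[0][0] + B[0][1] = 1 + 8 = 9, A[0][1] + B[1][1] = 2 + -4 = -2, A[0][2] + B[2][1] = 5 + 1 = 6) = -2 (attained at k = 1)
  C[0][2] = min over k of (A[0][0] + B[0][2] = 1 + 3 = 4, A[0][1] + B[1][2] = 2 + 8 = 10, A[0][2] + B[2][2] = 5 + 5 = 10) = 4 (attained at k = 0)
  C[1][0] = min over k of (A[1][0] + B[0][0] = -1 + 6 = 5, A[1][1] + B[1][0] = -1 + -4 = -5, A[1][2] + B[2][0] = -1 + 4 = 3) = -5 (attained at k = 1)
  C[1][1] = min over k of (A[1][0] + B[0][1] = -1 + 8 = 7, A[1][1] + B[1][1] = -1 + -4 = -5, A[1][2] + B[2][1] = -1 + 1 = 0) = -5 (attained at k = 1)
  C[1][2] = min over k of (A[1][0] + B[0][2] = -1 + 3 = 2, A[1][1] + B[1][2] = -1 + 8 = 7, A[1][2] + B[2][2] = -1 + 5 = 4) = 2 (attained at k = 0)
  C[2][0] = min over k of (A[2][0] + B[0][0] = 10 + 6 = 16, A[2][1] + B[1][0] = -4 + -4 = -8, A[2][2] + B[2][0] = -4 + 4 = 0) = -8 (attained at k = 1)
  C[2][1] = min over k of (A[2][0] + B[0][1] = 10 + 8 = 18, A[2][1] + B[1][1] = -4 + -4 = -8, A[2][2] + B[2][1] = -4 + 1 = -3) = -8 (attained at k = 1)
  C[2][2] = min over k of (A[2][0] + B[0][2] = 10 + 3 = 13, A[2][1] + B[1][2] = -4 + 8 = 4, A[2][2] + B[2][2] = -4 + 5 = 1) = 1 (attained at k = 2)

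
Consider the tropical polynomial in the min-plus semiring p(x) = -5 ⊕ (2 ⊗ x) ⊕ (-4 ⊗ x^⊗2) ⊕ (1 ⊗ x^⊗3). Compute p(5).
p(5) = -5

A tropical monomial a ⊗ x^⊗i evaluates to a + i · x. Evaluating each term at x = 5:
  Term 0 contributes -5 + 0 · 5 = -5
  Term 1 contributes 2 + 1 · 5 = 7
  Term 2 contributes -4 + 2 · 5 = 6
  Term 3 contributes 1 + 3 · 5 = 16
p(5) = ⊕ of these = min[-5, 7, 6, 16] = -5.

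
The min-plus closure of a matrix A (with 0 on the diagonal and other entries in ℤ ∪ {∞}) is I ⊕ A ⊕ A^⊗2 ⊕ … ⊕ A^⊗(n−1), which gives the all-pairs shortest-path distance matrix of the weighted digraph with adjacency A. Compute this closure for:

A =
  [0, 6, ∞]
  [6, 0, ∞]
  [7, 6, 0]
Closure =
  [0, 6, ∞]
  [6, 0, ∞]
  [7, 6, 0]

This is the Floyd-Warshall all-pairs shortest-path computation. For each intermediate vertex k = 0, 1, …, 2, update dist[i][j] ← min(dist[i][j], dist[i][k] + dist[k][j]). The final matrix gives, for each (i, j), the minimum total weight of any directed path from i to j (possibly empty when i = j).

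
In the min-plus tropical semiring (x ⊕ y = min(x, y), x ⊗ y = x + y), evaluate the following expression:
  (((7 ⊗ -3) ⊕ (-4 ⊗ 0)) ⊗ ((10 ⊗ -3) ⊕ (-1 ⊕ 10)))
(((7 ⊗ -3) ⊕ (-4 ⊗ 0)) ⊗ ((10 ⊗ -3) ⊕ (-1 ⊕ 10))) = -5

Expand innermost to outermost. Recall ⊕ takes the minimum of its arguments and ⊗ takes their sum. Working out the expression (((7 ⊗ -3) ⊕ (-4 ⊗ 0)) ⊗ ((10 ⊗ -3) ⊕ (-1 ⊕ 10))) gives -5.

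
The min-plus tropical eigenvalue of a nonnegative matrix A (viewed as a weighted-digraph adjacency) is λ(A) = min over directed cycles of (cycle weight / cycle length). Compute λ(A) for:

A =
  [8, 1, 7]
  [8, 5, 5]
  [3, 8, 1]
λ(A) = 1

Enumerate directed cycles and compute their means (weight / length). Sample:
  cycle 0 → 0: weight = 8, length = 1, mean = 8/1 ≈ 8.000
  cycle 1 → 1: weight = 5, length = 1, mean = 5/1 ≈ 5.000
  cycle 2 → 2: weight = 1, length = 1, mean = 1/1 ≈ 1.000
  cycle 0 → 1 → 0: weight = 9, length = 2, mean = 9/2 ≈ 4.500
  cycle 0 → 2 → 0: weight = 10, length = 2, mean = 10/2 ≈ 5.000
  cycle 1 → 0 → 1: weight = 9, length = 2, mean = 9/2 ≈ 4.500
Minimum mean = 1.000, attained e.g. along the cycle 2 → 2 with weight 1 and length 1. So λ(A) = 1/1 = 1.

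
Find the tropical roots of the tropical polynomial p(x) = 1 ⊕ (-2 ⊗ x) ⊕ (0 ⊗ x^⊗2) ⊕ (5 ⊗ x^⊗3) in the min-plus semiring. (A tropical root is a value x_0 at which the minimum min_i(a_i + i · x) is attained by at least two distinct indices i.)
Roots: {-5, -2, 3}

Each tropical root is a break point of the lower envelope of the lines y = a_i + i · x (there are 4 lines, with slopes 0, 1, ..., 3). Only the lines that attain the minimum somewhere contribute to roots; other lines are dominated. Here the surviving (envelope) indices are i = 3, i = 2, i = 1, i = 0.
Intersections between consecutive envelope lines give the roots: for adjacent envelope indices i < j the intersection is x = (a_i − a_j) / (j − i). Reading off the sorted break points: {-5, -2, 3}.
Verification: at each break x_0, at least two indices attain the minimum of min_i(a_i + i · x_0).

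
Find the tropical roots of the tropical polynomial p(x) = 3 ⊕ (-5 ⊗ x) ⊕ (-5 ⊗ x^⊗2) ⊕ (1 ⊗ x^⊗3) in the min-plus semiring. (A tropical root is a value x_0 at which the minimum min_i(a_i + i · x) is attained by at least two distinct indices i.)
Roots: {-6, 0, 8}

Each tropical root is a break point of the lower envelope of the lines y = a_i + i · x (there are 4 lines, with slopes 0, 1, ..., 3). Only the lines that attain the minimum somewhere contribute to roots; other lines are dominated. Here the surviving (envelope) indices are i = 3, i = 2, i = 1, i = 0.
Intersections between consecutive envelope lines give the roots: for adjacent envelope indices i < j the intersection is x = (a_i − a_j) / (j − i). Reading off the sorted break points: {-6, 0, 8}.
Verification: at each break x_0, at least two indices attain the minimum of min_i(a_i + i · x_0).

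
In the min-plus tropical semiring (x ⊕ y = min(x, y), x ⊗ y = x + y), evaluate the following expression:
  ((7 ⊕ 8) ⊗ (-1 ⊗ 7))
((7 ⊕ 8) ⊗ (-1 ⊗ 7)) = 13

Expand innermost to outermost. Recall ⊕ takes the minimum of its arguments and ⊗ takes their sum. Working out the expression ((7 ⊕ 8) ⊗ (-1 ⊗ 7)) gives 13.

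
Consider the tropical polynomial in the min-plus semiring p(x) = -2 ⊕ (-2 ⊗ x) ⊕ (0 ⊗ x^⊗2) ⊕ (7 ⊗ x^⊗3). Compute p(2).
p(2) = -2

A tropical monomial a ⊗ x^⊗i evaluates to a + i · x. Evaluating each term at x = 2:
  Term 0 contributes -2 + 0 · 2 = -2
  Term 1 contributes -2 + 1 · 2 = 0
  Term 2 contributes 0 + 2 · 2 = 4
  Term 3 contributes 7 + 3 · 2 = 13
p(2) = ⊕ of these = min[-2, 0, 4, 13] = -2.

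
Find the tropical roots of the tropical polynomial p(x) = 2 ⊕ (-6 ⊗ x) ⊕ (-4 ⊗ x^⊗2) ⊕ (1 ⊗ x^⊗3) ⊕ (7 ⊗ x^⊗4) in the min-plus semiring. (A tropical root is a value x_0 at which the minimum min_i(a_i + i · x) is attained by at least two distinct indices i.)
Roots: {-6, -5, -2, 8}

Each tropical root is a break point of the lower envelope of the lines y = a_i + i · x (there are 5 lines, with slopes 0, 1, ..., 4). Only the lines that attain the minimum somewhere contribute to roots; other lines are dominated. Here the surviving (envelope) indices are i = 4, i = 3, i = 2, i = 1, i = 0.
Intersections between consecutive envelope lines give the roots: for adjacent envelope indices i < j the intersection is x = (a_i − a_j) / (j − i). Reading off the sorted break points: {-6, -5, -2, 8}.
Verification: at each break x_0, at least two indices attain the minimum of min_i(a_i + i · x_0).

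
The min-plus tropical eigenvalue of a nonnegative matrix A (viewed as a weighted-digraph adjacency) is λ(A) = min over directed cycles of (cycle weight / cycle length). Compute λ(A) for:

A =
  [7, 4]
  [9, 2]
λ(A) = 2

Enumerate directed cycles and compute their means (weight / length). Sample:
  cycle 0 → 0: weight = 7, length = 1, mean = 7/1 ≈ 7.000
  cycle 1 → 1: weight = 2, length = 1, mean = 2/1 ≈ 2.000
  cycle 0 → 1 → 0: weight = 13, length = 2, mean = 13/2 ≈ 6.500
  cycle 1 → 0 → 1: weight = 13, length = 2, mean = 13/2 ≈ 6.500
Minimum mean = 2.000, attained e.g. along the cycle 1 → 1 with weight 2 and length 1. So λ(A) = 2/1 = 2.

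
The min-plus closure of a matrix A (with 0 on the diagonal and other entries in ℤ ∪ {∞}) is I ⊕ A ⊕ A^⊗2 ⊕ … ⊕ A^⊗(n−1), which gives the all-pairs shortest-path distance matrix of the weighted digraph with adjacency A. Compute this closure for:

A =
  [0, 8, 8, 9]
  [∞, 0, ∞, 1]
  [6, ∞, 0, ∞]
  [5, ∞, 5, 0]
Closure =
  [0, 8, 8, 9]
  [6, 0, 6, 1]
  [6, 14, 0, 15]
  [5, 13, 5, 0]

This is the Floyd-Warshall all-pairs shortest-path computation. For each intermediate vertex k = 0, 1, …, 3, update dist[i][j] ← min(dist[i][j], dist[i][k] + dist[k][j]). The final matrix gives, for each (i, j), the minimum total weight of any directed path from i to j (possibly empty when i = j).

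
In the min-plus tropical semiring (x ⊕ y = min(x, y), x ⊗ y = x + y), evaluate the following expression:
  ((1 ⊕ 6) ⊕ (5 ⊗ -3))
((1 ⊕ 6) ⊕ (5 ⊗ -3)) = 1

Expand innermost to outermost. Recall ⊕ takes the minimum of its arguments and ⊗ takes their sum. Working out the expression ((1 ⊕ 6) ⊕ (5 ⊗ -3)) gives 1.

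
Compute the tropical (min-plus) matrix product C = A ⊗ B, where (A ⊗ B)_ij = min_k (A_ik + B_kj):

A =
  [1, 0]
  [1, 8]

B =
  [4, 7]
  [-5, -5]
A ⊗ B =
  [-5, -5]
  [3, 3]

Apply the min-plus product entry-by-entry:
  C[0][0] = min over k of (A[0][0] + B[0][0] = 1 + 4 = 5, A[0][1] + B[1][0] = 0 + -5 = -5) = -5 (attained at k = 1)
  C[0][1] = min over k of (A[0][0] + B[0][1] = 1 + 7 = 8, A[0][1] + B[1][1] = 0 + -5 = -5) = -5 (attained at k = 1)
  C[1][0] = min over k of (A[1][0] + B[0][0] = 1 + 4 = 5, A[1][1] + B[1][0] = 8 + -5 = 3) = 3 (attained at k = 1)
  C[1][1] = min over k of (A[1][0] + B[0][1] = 1 + 7 = 8, A[1][1] + B[1][1] = 8 + -5 = 3) = 3 (attained at k = 1)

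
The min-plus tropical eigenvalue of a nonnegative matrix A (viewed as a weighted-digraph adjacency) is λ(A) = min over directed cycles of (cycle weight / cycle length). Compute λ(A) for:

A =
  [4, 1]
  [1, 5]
λ(A) = 1

Enumerate directed cycles and compute their means (weight / length). Sample:
  cycle 0 → 0: weight = 4, length = 1, mean = 4/1 ≈ 4.000
  cycle 1 → 1: weight = 5, length = 1, mean = 5/1 ≈ 5.000
  cycle 0 → 1 → 0: weight = 2, length = 2, mean = 2/2 ≈ 1.000
  cycle 1 → 0 → 1: weight = 2, length = 2, mean = 2/2 ≈ 1.000
Minimum mean = 1.000, attained e.g. along the cycle 0 → 1 → 0 with weight 2 and length 2. So λ(A) = 2/2 = 1.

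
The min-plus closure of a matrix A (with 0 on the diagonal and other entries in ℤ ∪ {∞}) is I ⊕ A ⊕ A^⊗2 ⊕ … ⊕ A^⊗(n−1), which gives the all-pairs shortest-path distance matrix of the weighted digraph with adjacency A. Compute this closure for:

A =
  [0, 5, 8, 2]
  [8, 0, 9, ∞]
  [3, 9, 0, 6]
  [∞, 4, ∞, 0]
Closure =
  [0, 5, 8, 2]
  [8, 0, 9, 10]
  [3, 8, 0, 5]
  [12, 4, 13, 0]

This is the Floyd-Warshall all-pairs shortest-path computation. For each intermediate vertex k = 0, 1, …, 3, update dist[i][j] ← min(dist[i][j], dist[i][k] + dist[k][j]). The final matrix gives, for each (i, j), the minimum total weight of any directed path from i to j (possibly empty when i = j).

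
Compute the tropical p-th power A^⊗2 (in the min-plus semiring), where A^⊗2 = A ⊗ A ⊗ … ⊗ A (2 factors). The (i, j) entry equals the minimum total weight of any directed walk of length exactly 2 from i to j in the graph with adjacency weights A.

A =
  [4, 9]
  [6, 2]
A^⊗2 =
  [8, 11]
  [8, 4]

Each entry (A^⊗2)_ij equals the minimum over all length-2 walks i = v_0 → v_1 → … → v_2 = j of Σ_t A[v_t][v_{t+1}]. For example, for (i, j) = (0, 1) we minimise over 2 possible intermediate vertex sequences; the minimum is 11, attained along the walk 0 → 1 → 1.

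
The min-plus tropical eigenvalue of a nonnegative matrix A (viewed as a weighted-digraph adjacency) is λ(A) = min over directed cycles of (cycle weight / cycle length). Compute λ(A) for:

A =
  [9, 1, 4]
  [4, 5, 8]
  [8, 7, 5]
λ(A) = 5/2

Enumerate directed cycles and compute their means (weight / length). Sample:
  cycle 0 → 0: weight = 9, length = 1, mean = 9/1 ≈ 9.000
  cycle 1 → 1: weight = 5, length = 1, mean = 5/1 ≈ 5.000
  cycle 2 → 2: weight = 5, length = 1, mean = 5/1 ≈ 5.000
  cycle 0 → 1 → 0: weight = 5, length = 2, mean = 5/2 ≈ 2.500
  cycle 0 → 2 → 0: weight = 12, length = 2, mean = 12/2 ≈ 6.000
  cycle 1 → 0 → 1: weight = 5, length = 2, mean = 5/2 ≈ 2.500
Minimum mean = 2.500, attained e.g. along the cycle 0 → 1 → 0 with weight 5 and length 2. So λ(A) = 5/2 = 5/2.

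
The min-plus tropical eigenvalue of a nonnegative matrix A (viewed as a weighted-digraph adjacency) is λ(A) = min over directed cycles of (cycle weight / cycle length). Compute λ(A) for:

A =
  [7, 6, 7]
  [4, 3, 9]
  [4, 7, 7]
λ(A) = 3

Enumerate directed cycles and compute their means (weight / length). Sample:
  cycle 0 → 0: weight = 7, length = 1, mean = 7/1 ≈ 7.000
  cycle 1 → 1: weight = 3, length = 1, mean = 3/1 ≈ 3.000
  cycle 2 → 2: weight = 7, length = 1, mean = 7/1 ≈ 7.000
  cycle 0 → 1 → 0: weight = 10, length = 2, mean = 10/2 ≈ 5.000
  cycle 0 → 2 → 0: weight = 11, length = 2, mean = 11/2 ≈ 5.500
  cycle 1 → 0 → 1: weight = 10, length = 2, mean = 10/2 ≈ 5.000
Minimum mean = 3.000, attained e.g. along the cycle 1 → 1 with weight 3 and length 1. So λ(A) = 3/1 = 3.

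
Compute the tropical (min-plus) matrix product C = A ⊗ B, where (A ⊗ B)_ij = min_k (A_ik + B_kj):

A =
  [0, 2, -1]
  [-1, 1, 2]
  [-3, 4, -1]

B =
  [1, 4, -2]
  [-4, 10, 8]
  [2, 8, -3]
A ⊗ B =
  [-2, 4, -4]
  [-3, 3, -3]
  [-2, 1, -5]

Apply the min-plus product entry-by-entry:
  C[0][0] = min over k of (A[0][0] + B[0][0] = 0 + 1 = 1, A[0][1] + B[1][0] = 2 + -4 = -2, A[0][2] + B[2][0] = -1 + 2 = 1) = -2 (attained at k = 1)
  C[0][1] = min over k of (A[0][0] + B[0][1] = 0 + 4 = 4, A[0][1] + B[1][1] = 2 + 10 = 12, A[0][2] + B[2][1] = -1 + 8 = 7) = 4 (attained at k = 0)
  C[0][2] = min over k of (A[0][0] + B[0][2] = 0 + -2 = -2, A[0][1] + B[1][2] = 2 + 8 = 10, A[0][2] + B[2][2] = -1 + -3 = -4) = -4 (attained at k = 2)
  C[1][0] = min over k of (A[1][0] + B[0][0] = -1 + 1 = 0, A[1][1] + B[1][0] = 1 + -4 = -3, A[1][2] + B[2][0] = 2 + 2 = 4) = -3 (attained at k = 1)
  C[1][1] = min over k of (A[1][0] + B[0][1] = -1 + 4 = 3, A[1][1] + B[1][1] = 1 + 10 = 11, A[1][2] + B[2][1] = 2 + 8 = 10) = 3 (attained at k = 0)
  C[1][2] = min over k of (A[1][0] + B[0][2] = -1 + -2 = -3, A[1][1] + B[1][2] = 1 + 8 = 9, A[1][2] + B[2][2] = 2 + -3 = -1) = -3 (attained at k = 0)
  C[2][0] = min over k of (A[2][0] + B[0][0] = -3 + 1 = -2, A[2][1] + B[1][0] = 4 + -4 = 0, A[2][2] + B[2][0] = -1 + 2 = 1) = -2 (attained at k = 0)
  C[2][1] = min over k of (A[2][0] + B[0][1] = -3 + 4 = 1, A[2][1] + B[1][1] = 4 + 10 = 14, A[2][2] + B[2][1] = -1 + 8 = 7) = 1 (attained at k = 0)
  C[2][2] = min over k of (A[2][0] + B[0][2] = -3 + -2 = -5, A[2][1] + B[1][2] = 4 + 8 = 12, A[2][2] + B[2][2] = -1 + -3 = -4) = -5 (attained at k = 0)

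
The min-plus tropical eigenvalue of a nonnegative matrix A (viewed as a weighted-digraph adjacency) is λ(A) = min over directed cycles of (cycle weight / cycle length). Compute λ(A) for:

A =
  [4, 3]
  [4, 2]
λ(A) = 2

Enumerate directed cycles and compute their means (weight / length). Sample:
  cycle 0 → 0: weight = 4, length = 1, mean = 4/1 ≈ 4.000
  cycle 1 → 1: weight = 2, length = 1, mean = 2/1 ≈ 2.000
  cycle 0 → 1 → 0: weight = 7, length = 2, mean = 7/2 ≈ 3.500
  cycle 1 → 0 → 1: weight = 7, length = 2, mean = 7/2 ≈ 3.500
Minimum mean = 2.000, attained e.g. along the cycle 1 → 1 with weight 2 and length 1. So λ(A) = 2/1 = 2.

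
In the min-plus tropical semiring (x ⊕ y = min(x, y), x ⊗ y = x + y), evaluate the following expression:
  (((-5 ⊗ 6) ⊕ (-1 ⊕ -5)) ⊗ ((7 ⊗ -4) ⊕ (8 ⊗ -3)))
(((-5 ⊗ 6) ⊕ (-1 ⊕ -5)) ⊗ ((7 ⊗ -4) ⊕ (8 ⊗ -3))) = -2

Expand innermost to outermost. Recall ⊕ takes the minimum of its arguments and ⊗ takes their sum. Working out the expression (((-5 ⊗ 6) ⊕ (-1 ⊕ -5)) ⊗ ((7 ⊗ -4) ⊕ (8 ⊗ -3))) gives -2.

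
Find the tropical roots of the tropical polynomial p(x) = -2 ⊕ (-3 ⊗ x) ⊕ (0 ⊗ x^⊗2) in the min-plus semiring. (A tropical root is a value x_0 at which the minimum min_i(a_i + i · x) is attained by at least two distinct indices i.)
Roots: {-3, 1}

Each tropical root is a break point of the lower envelope of the lines y = a_i + i · x (there are 3 lines, with slopes 0, 1, ..., 2). Only the lines that attain the minimum somewhere contribute to roots; other lines are dominated. Here the surviving (envelope) indices are i = 2, i = 1, i = 0.
Intersections between consecutive envelope lines give the roots: for adjacent envelope indices i < j the intersection is x = (a_i − a_j) / (j − i). Reading off the sorted break points: {-3, 1}.
Verification: at each break x_0, at least two indices attain the minimum of min_i(a_i + i · x_0).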